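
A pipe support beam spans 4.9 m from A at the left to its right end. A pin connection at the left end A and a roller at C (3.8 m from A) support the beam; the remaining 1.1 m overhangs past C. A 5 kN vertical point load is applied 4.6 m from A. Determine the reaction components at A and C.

A_x = 0, A_y = -1.053 kN, C_y = 6.053 kN

ΣM about A: C_y·3.8 − 5·4.6 = 0 → C_y = 23/3.8 = 6.05263 ≈ 6.053 kN.
ΣF_y = 0: A_y + 6.05263 − 5 = 0 → A_y = -1.053 kN.
ΣF_x = 0: no horizontal applied forces, so A_x = 0.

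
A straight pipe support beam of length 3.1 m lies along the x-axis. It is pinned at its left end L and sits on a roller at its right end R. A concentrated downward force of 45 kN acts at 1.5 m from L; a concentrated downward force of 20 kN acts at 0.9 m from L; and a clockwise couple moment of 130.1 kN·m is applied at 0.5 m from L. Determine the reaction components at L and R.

Taking moments about L: R_y·3.1 − 45·1.5 − 20·0.9 − 130.1 = 0 → R_y = 215.6/3.1 = 69.5484 ≈ 69.55 kN.
ΣF_y = 0: L_y + 69.5484 − 45 − 20 = 0 → L_y = -4.548 kN.
ΣF_x = 0: no horizontal applied forces, so L_x = 0.

L_x = 0, L_y = -4.548 kN, R_y = 69.55 kN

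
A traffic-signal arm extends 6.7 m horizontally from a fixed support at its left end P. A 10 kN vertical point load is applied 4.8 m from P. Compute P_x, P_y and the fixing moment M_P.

ΣF_x = 0: P_x = 0.
ΣF_y = 0: P_y − 10 = 0 → P_y = 10.00 kN.
ΣM about P: M_P − 10·4.8 = 0 → M_P = 48.00 kN·m.

P_x = 0, P_y = 10.00 kN, M_P = 48.00 kN·m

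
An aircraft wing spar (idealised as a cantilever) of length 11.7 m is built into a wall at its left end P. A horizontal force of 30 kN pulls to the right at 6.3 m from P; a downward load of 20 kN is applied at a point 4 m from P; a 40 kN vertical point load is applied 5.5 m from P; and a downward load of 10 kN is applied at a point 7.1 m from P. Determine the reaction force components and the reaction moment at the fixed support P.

P_x = -30.00 kN, P_y = 70.00 kN, M_P = 371.0 kN·m

ΣF_x = 0: P_x + 30 = 0 → P_x = -30.00 kN.
ΣF_y = 0: P_y − 20 − 40 − 10 = 0 → P_y = 70.00 kN.
ΣM about P: M_P − 20·4 − 40·5.5 − 10·7.1 = 0 → M_P = 371.0 kN·m.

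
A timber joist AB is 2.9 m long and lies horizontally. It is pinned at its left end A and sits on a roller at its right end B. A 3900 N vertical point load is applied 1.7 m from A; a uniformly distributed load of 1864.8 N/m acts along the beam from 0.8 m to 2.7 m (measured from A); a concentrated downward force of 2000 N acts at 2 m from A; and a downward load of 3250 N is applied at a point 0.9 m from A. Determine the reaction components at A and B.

A_x = 0, A_y = 5881 N, B_y = 6812 N

Resultant of the distributed load: 1864.8 × 1.9 = 3543.12 N at 1.75 m from A.
Taking moments about A: B_y·2.9 − 3900·1.7 − (1864.8·1.9)·1.75 − 2000·2 − 3250·0.9 = 0 → B_y = 19755.46/2.9 = 6812.23 ≈ 6812 N.
ΣF_y = 0: A_y + 6812.23 − 3900 − 1864.8·1.9 − 2000 − 3250 = 0 → A_y = 5881 N.
ΣF_x = 0: no horizontal applied forces, so A_x = 0.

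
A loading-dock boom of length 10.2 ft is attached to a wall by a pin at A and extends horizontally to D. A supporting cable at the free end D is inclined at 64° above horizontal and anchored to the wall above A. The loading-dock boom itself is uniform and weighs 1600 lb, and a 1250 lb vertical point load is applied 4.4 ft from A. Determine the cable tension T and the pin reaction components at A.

T = 1490 lb, A_x = 653.2 lb, A_y = 1511 lb

ΣM about A: T·sin64°·10.2 − 1600·5.1 − 1250·4.4 = 0 → T = 13660/(10.2·0.898794) = 1490.01 ≈ 1490 lb.
ΣF_x = 0: A_x − T·cos64° = 0 → A_x = 1490.01 × 0.438371 = 653.2 lb.
ΣF_y = 0: A_y + T·sin64° − 1600 − 1250 = 0 → A_y = 2850 − 1490.01 × 0.898794 = 1511 lb.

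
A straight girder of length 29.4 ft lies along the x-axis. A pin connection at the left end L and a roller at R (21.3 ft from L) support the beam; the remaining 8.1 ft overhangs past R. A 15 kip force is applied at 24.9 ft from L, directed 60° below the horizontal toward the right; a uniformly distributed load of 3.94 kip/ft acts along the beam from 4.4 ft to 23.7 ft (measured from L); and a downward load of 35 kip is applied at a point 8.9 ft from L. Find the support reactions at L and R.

L_x = -7.500 kip, L_y = 44.06 kip, R_y = 79.97 kip

Resultant of the distributed load: 3.94 × 19.3 = 76.042 kip at 14.05 ft from L.
ΣM about L: R_y·21.3 − 15·sin60°·24.9 − (3.94·19.3)·14.05 − 35·8.9 = 0 → R_y = 1703.35/21.3 = 79.9695 ≈ 79.97 kip.
ΣF_y = 0: L_y + 79.9695 − 15·sin60° − 3.94·19.3 − 35 = 0 → L_y = 44.06 kip.
ΣF_x = 0: L_x + 15·cos60° = 0 → L_x = -7.500 kip.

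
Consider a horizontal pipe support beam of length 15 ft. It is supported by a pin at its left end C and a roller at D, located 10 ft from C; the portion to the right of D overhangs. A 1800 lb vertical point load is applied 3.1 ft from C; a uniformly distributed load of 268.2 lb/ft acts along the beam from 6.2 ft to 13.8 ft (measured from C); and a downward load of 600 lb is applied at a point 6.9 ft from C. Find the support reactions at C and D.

C_x = 0, C_y = 1428 lb, D_y = 3010 lb

Resultant of the distributed load: 268.2 × 7.6 = 2038.32 lb at 10 ft from C.
Moments about C: D_y·10 − 1800·3.1 − (268.2·7.6)·10 − 600·6.9 = 0 → D_y = 30103.2/10 = 3010.32 ≈ 3010 lb.
ΣF_y = 0: C_y + 3010.32 − 1800 − 268.2·7.6 − 600 = 0 → C_y = 1428 lb.
ΣF_x = 0: no horizontal applied forces, so C_x = 0.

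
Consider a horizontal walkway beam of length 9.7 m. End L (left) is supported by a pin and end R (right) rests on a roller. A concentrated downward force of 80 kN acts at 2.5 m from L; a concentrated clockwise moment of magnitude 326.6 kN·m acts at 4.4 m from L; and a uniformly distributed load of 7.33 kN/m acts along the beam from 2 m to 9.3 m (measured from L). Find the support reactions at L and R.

L_x = 0, L_y = 48.05 kN, R_y = 85.46 kN

Resultant of the distributed load: 7.33 × 7.3 = 53.509 kN at 5.65 m from L.
ΣM about L: R_y·9.7 − 80·2.5 − 326.6 − (7.33·7.3)·5.65 = 0 → R_y = 828.92585/9.7 = 85.4563 ≈ 85.46 kN.
ΣF_y = 0: L_y + 85.4563 − 80 − 7.33·7.3 = 0 → L_y = 48.05 kN.
ΣF_x = 0: no horizontal applied forces, so L_x = 0.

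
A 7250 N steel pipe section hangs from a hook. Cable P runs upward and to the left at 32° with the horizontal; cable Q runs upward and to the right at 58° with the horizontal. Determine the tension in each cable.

T_P = 3842 N, T_Q = 6148 N

ΣF_x = 0: −T_P·cos32° + T_Q·cos58° = 0 → T_Q = 1.60033·T_P.
ΣF_y = 0: T_P·sin32° + T_Q·sin58° = 7250.
Substitute: T_P·(0.529919 + 1.60033·0.848048) = 7250 → T_P = 3841.92 ≈ 3842 N.
Then T_Q = 1.60033 × 3841.92 = 6148 N.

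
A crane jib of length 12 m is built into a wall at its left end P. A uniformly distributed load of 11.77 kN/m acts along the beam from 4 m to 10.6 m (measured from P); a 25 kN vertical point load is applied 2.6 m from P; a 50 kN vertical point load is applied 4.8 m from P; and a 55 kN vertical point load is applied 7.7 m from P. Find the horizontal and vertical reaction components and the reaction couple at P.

Resultant of the distributed load: 11.77 × 6.6 = 77.682 kN at 7.3 m from P.
ΣF_x = 0: P_x = 0.
ΣF_y = 0: P_y − 11.77·6.6 − 25 − 50 − 55 = 0 → P_y = 207.7 kN.
ΣM about P: M_P − (11.77·6.6)·7.3 − 25·2.6 − 50·4.8 − 55·7.7 = 0 → M_P = 1296 kN·m.

P_x = 0, P_y = 207.7 kN, M_P = 1296 kN·m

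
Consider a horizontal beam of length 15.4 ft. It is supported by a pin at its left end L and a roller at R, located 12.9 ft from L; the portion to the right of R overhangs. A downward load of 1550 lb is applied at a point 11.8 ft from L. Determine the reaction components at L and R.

L_x = 0, L_y = 132.2 lb, R_y = 1418 lb

Taking moments about L: R_y·12.9 − 1550·11.8 = 0 → R_y = 18290/12.9 = 1417.83 ≈ 1418 lb.
ΣF_y = 0: L_y + 1417.83 − 1550 = 0 → L_y = 132.2 lb.
ΣF_x = 0: no horizontal applied forces, so L_x = 0.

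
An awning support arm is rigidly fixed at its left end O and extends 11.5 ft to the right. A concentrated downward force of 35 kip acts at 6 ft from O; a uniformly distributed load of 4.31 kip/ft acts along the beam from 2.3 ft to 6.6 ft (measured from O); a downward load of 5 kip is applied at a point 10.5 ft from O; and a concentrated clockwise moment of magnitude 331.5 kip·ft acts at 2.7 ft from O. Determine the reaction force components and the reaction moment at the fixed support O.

O_x = 0, O_y = 58.53 kip, M_O = 676.5 kip·ft

Resultant of the distributed load: 4.31 × 4.3 = 18.533 kip at 4.45 ft from O.
ΣF_x = 0: O_x = 0.
ΣF_y = 0: O_y − 35 − 4.31·4.3 − 5 = 0 → O_y = 58.53 kip.
ΣM about O: M_O − 35·6 − (4.31·4.3)·4.45 − 5·10.5 − 331.5 = 0 → M_O = 676.5 kip·ft.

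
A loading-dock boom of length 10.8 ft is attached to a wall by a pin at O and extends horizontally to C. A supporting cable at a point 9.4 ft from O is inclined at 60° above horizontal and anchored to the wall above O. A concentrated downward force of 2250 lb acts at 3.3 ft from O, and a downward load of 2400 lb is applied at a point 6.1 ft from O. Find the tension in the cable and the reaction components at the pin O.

T = 2710 lb, O_x = 1355 lb, O_y = 2303 lb

ΣM about O: T·sin60°·9.4 − 2250·3.3 − 2400·6.1 = 0 → T = 22065/(9.4·0.866025) = 2710.48 ≈ 2710 lb.
ΣF_x = 0: O_x − T·cos60° = 0 → O_x = 2710.48 × 0.5 = 1355 lb.
ΣF_y = 0: O_y + T·sin60° − 2250 − 2400 = 0 → O_y = 4650 − 2710.48 × 0.866025 = 2303 lb.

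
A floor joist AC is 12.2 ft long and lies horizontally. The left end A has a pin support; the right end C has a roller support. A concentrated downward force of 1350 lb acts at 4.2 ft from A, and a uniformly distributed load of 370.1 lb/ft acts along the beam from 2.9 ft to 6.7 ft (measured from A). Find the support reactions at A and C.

Resultant of the distributed load: 370.1 × 3.8 = 1406.38 lb at 4.8 ft from A.
Moments about A: C_y·12.2 − 1350·4.2 − (370.1·3.8)·4.8 = 0 → C_y = 12420.624/12.2 = 1018.08 ≈ 1018 lb.
ΣF_y = 0: A_y + 1018.08 − 1350 − 370.1·3.8 = 0 → A_y = 1738 lb.
ΣF_x = 0: no horizontal applied forces, so A_x = 0.

A_x = 0, A_y = 1738 lb, C_y = 1018 lb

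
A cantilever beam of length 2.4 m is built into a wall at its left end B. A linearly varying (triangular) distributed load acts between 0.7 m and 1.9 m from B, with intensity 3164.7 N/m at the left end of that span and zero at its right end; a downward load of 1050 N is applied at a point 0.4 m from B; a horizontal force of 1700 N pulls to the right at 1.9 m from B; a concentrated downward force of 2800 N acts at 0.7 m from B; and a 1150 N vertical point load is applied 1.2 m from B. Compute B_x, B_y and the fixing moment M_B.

Resultant of the triangular load: ½ × 3164.7 × 1.2 = 1898.82 N, acting at 1.1 m from B (one-third of the span from the peak).
ΣF_x = 0: B_x + 1700 = 0 → B_x = -1700 N.
ΣF_y = 0: B_y − ½·3164.7·1.2 − 1050 − 2800 − 1150 = 0 → B_y = 6899 N.
ΣM about B: M_B − (½·3164.7·1.2)·1.1 − 1050·0.4 − 2800·0.7 − 1150·1.2 = 0 → M_B = 5849 N·m.

B_x = -1700 N, B_y = 6899 N, M_B = 5849 N·m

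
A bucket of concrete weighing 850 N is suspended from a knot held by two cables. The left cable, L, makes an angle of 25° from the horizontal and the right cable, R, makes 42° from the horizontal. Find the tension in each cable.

T_L = 686.2 N, T_R = 836.9 N

ΣF_x = 0: −T_L·cos25° + T_R·cos42° = 0 → T_R = 1.21956·T_L.
ΣF_y = 0: T_L·sin25° + T_R·sin42° = 850.
Substitute: T_L·(0.422618 + 1.21956·0.669131) = 850 → T_L = 686.224 ≈ 686.2 N.
Then T_R = 1.21956 × 686.224 = 836.9 N.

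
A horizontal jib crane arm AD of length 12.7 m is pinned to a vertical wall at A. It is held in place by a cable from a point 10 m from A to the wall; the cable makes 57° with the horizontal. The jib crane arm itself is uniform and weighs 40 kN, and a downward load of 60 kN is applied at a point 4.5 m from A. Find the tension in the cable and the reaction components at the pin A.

T = 62.48 kN, A_x = 34.03 kN, A_y = 47.60 kN

ΣM about A: T·sin57°·10 − 40·6.35 − 60·4.5 = 0 → T = 524/(10·0.838671) = 62.4798 ≈ 62.48 kN.
ΣF_x = 0: A_x − T·cos57° = 0 → A_x = 62.4798 × 0.544639 = 34.03 kN.
ΣF_y = 0: A_y + T·sin57° − 40 − 60 = 0 → A_y = 100 − 62.4798 × 0.838671 = 47.60 kN.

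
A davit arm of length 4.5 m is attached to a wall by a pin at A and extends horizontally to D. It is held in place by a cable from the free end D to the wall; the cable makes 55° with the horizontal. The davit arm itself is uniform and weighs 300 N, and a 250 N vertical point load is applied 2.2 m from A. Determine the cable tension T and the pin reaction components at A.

ΣM about A: T·sin55°·4.5 − 300·2.25 − 250·2.2 = 0 → T = 1225/(4.5·0.819152) = 332.322 ≈ 332.3 N.
ΣF_x = 0: A_x − T·cos55° = 0 → A_x = 332.322 × 0.573576 = 190.6 N.
ΣF_y = 0: A_y + T·sin55° − 300 − 250 = 0 → A_y = 550 − 332.322 × 0.819152 = 277.8 N.

T = 332.3 N, A_x = 190.6 N, A_y = 277.8 N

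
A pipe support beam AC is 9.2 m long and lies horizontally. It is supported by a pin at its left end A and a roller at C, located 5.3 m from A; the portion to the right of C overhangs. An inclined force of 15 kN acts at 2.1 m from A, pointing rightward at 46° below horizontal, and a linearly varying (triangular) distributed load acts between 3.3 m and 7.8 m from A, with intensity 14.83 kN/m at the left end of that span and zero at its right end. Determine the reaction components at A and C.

Resultant of the triangular load: ½ × 14.83 × 4.5 = 33.3675 kN, acting at 4.8 m from A (one-third of the span from the peak).
Moments about A: C_y·5.3 − 15·sin46°·2.1 − (½·14.83·4.5)·4.8 = 0 → C_y = 182.823/5.3 = 34.4949 ≈ 34.49 kN.
ΣF_y = 0: A_y + 34.4949 − 15·sin46° − ½·14.83·4.5 = 0 → A_y = 9.663 kN.
ΣF_x = 0: A_x + 15·cos46° = 0 → A_x = -10.42 kN.

A_x = -10.42 kN, A_y = 9.663 kN, C_y = 34.49 kN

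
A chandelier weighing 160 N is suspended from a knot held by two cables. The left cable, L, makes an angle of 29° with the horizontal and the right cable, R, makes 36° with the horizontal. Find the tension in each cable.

ΣF_x = 0: −T_L·cos29° + T_R·cos36° = 0 → T_R = 1.08109·T_L.
ΣF_y = 0: T_L·sin29° + T_R·sin36° = 160.
Substitute: T_L·(0.48481 + 1.08109·0.587785) = 160 → T_L = 142.824 ≈ 142.8 N.
Then T_R = 1.08109 × 142.824 = 154.4 N.

T_L = 142.8 N, T_R = 154.4 N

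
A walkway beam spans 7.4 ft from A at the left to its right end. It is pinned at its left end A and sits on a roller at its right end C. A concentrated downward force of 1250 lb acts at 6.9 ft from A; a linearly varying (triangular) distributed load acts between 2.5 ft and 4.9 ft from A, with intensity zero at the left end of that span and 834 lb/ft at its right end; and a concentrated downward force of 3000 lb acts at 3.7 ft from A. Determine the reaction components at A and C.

A_x = 0, A_y = 2031 lb, C_y = 3220 lb

Resultant of the triangular load: ½ × 834 × 2.4 = 1000.8 lb, acting at 4.1 ft from A (one-third of the span from the peak).
Taking moments about A: C_y·7.4 − 1250·6.9 − (½·834·2.4)·4.1 − 3000·3.7 = 0 → C_y = 23828.28/7.4 = 3220.04 ≈ 3220 lb.
ΣF_y = 0: A_y + 3220.04 − 1250 − ½·834·2.4 − 3000 = 0 → A_y = 2031 lb.
ΣF_x = 0: no horizontal applied forces, so A_x = 0.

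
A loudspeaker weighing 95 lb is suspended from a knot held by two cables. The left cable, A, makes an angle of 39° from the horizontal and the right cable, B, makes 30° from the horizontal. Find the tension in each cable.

ΣF_x = 0: −T_A·cos39° + T_B·cos30° = 0 → T_B = 0.897371·T_A.
ΣF_y = 0: T_A·sin39° + T_B·sin30° = 95.
Substitute: T_A·(0.62932 + 0.897371·0.5) = 95 → T_A = 88.1257 ≈ 88.13 lb.
Then T_B = 0.897371 × 88.1257 = 79.08 lb.

T_A = 88.13 lb, T_B = 79.08 lb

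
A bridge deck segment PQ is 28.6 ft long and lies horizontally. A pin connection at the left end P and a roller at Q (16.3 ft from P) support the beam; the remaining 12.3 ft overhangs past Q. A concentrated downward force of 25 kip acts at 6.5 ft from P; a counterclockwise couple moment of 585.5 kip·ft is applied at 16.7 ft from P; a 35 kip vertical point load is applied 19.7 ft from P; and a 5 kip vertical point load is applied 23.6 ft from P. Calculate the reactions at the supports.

P_x = 0, P_y = 41.41 kip, Q_y = 23.59 kip

Taking moments about P: Q_y·16.3 − 25·6.5 + 585.5 − 35·19.7 − 5·23.6 = 0 → Q_y = 384.5/16.3 = 23.589 ≈ 23.59 kip.
ΣF_y = 0: P_y + 23.589 − 25 − 35 − 5 = 0 → P_y = 41.41 kip.
ΣF_x = 0: no horizontal applied forces, so P_x = 0.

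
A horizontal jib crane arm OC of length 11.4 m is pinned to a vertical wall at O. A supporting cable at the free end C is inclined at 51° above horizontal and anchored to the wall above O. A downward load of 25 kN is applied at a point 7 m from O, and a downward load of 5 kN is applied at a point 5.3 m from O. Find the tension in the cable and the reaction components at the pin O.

T = 22.74 kN, O_x = 14.31 kN, O_y = 12.32 kN

ΣM about O: T·sin51°·11.4 − 25·7 − 5·5.3 = 0 → T = 201.5/(11.4·0.777146) = 22.744 ≈ 22.74 kN.
ΣF_x = 0: O_x − T·cos51° = 0 → O_x = 22.744 × 0.62932 = 14.31 kN.
ΣF_y = 0: O_y + T·sin51° − 25 − 5 = 0 → O_y = 30 − 22.744 × 0.777146 = 12.32 kN.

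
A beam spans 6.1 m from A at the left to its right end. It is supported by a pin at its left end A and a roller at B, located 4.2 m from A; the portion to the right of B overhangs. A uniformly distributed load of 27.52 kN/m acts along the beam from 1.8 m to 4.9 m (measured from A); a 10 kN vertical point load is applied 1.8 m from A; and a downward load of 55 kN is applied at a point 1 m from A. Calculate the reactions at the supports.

A_x = 0, A_y = 64.88 kN, B_y = 85.43 kN

Resultant of the distributed load: 27.52 × 3.1 = 85.312 kN at 3.35 m from A.
Moments about A: B_y·4.2 − (27.52·3.1)·3.35 − 10·1.8 − 55·1 = 0 → B_y = 358.7952/4.2 = 85.4274 ≈ 85.43 kN.
ΣF_y = 0: A_y + 85.4274 − 27.52·3.1 − 10 − 55 = 0 → A_y = 64.88 kN.
ΣF_x = 0: no horizontal applied forces, so A_x = 0.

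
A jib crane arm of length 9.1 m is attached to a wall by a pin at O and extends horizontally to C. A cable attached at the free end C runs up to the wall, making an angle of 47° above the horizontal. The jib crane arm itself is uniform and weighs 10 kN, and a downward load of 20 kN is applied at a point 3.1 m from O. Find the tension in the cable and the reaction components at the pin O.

ΣM about O: T·sin47°·9.1 − 10·4.55 − 20·3.1 = 0 → T = 107.5/(9.1·0.731354) = 16.1525 ≈ 16.15 kN.
ΣF_x = 0: O_x − T·cos47° = 0 → O_x = 16.1525 × 0.681998 = 11.02 kN.
ΣF_y = 0: O_y + T·sin47° − 10 − 20 = 0 → O_y = 30 − 16.1525 × 0.731354 = 18.19 kN.

T = 16.15 kN, O_x = 11.02 kN, O_y = 18.19 kN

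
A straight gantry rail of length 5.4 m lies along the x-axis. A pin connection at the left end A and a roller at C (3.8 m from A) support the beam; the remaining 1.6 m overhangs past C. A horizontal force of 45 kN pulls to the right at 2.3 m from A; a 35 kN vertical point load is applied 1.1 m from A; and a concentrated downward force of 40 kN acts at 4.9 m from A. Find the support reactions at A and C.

A_x = -45.00 kN, A_y = 13.29 kN, C_y = 61.71 kN

ΣM about A: C_y·3.8 − 35·1.1 − 40·4.9 = 0 → C_y = 234.5/3.8 = 61.7105 ≈ 61.71 kN.
ΣF_y = 0: A_y + 61.7105 − 35 − 40 = 0 → A_y = 13.29 kN.
ΣF_x = 0: A_x + 45 = 0 → A_x = -45.00 kN.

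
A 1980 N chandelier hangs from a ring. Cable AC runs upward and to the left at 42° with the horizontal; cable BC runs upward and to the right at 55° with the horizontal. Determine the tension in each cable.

ΣF_x = 0: −T_AC·cos42° + T_BC·cos55° = 0 → T_BC = 1.29563·T_AC.
ΣF_y = 0: T_AC·sin42° + T_BC·sin55° = 1980.
Substitute: T_AC·(0.669131 + 1.29563·0.819152) = 1980 → T_AC = 1144.21 ≈ 1144 N.
Then T_BC = 1.29563 × 1144.21 = 1482 N.

T_AC = 1144 N, T_BC = 1482 N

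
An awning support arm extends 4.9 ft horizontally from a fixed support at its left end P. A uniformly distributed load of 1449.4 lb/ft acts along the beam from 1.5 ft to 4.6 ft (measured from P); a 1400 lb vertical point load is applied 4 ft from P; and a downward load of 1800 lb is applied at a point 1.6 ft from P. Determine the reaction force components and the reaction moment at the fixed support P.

P_x = 0, P_y = 7693 lb, M_P = 22180 lb·ft

Resultant of the distributed load: 1449.4 × 3.1 = 4493.14 lb at 3.05 ft from P.
ΣF_x = 0: P_x = 0.
ΣF_y = 0: P_y − 1449.4·3.1 − 1400 − 1800 = 0 → P_y = 7693 lb.
ΣM about P: M_P − (1449.4·3.1)·3.05 − 1400·4 − 1800·1.6 = 0 → M_P = 22180 lb·ft.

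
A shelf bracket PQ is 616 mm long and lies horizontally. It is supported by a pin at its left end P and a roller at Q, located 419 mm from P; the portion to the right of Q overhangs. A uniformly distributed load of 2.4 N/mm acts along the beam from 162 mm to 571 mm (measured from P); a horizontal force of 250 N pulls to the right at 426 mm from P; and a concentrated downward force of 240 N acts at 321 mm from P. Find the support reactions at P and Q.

Resultant of the distributed load: 2.4 × 409 = 981.6 N at 366.5 mm from P.
ΣM about P: Q_y·419 − (2.4·409)·366.5 − 240·321 = 0 → Q_y = 436796.4/419 = 1042.47 ≈ 1042 N.
ΣF_y = 0: P_y + 1042.47 − 2.4·409 − 240 = 0 → P_y = 179.1 N.
ΣF_x = 0: P_x + 250 = 0 → P_x = -250.0 N.

P_x = -250.0 N, P_y = 179.1 N, Q_y = 1042 N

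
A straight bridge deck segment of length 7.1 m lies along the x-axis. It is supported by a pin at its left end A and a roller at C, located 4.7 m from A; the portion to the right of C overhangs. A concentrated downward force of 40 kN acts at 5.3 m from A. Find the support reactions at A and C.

A_x = 0, A_y = -5.106 kN, C_y = 45.11 kN

Moments about A: C_y·4.7 − 40·5.3 = 0 → C_y = 212/4.7 = 45.1064 ≈ 45.11 kN.
ΣF_y = 0: A_y + 45.1064 − 40 = 0 → A_y = -5.106 kN.
ΣF_x = 0: no horizontal applied forces, so A_x = 0.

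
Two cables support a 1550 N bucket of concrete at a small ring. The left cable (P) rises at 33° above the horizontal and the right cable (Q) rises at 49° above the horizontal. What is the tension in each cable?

T_P = 1027 N, T_Q = 1313 N

ΣF_x = 0: −T_P·cos33° + T_Q·cos49° = 0 → T_Q = 1.27835·T_P.
ΣF_y = 0: T_P·sin33° + T_Q·sin49° = 1550.
Substitute: T_P·(0.544639 + 1.27835·0.75471) = 1550 → T_P = 1026.88 ≈ 1027 N.
Then T_Q = 1.27835 × 1026.88 = 1313 N.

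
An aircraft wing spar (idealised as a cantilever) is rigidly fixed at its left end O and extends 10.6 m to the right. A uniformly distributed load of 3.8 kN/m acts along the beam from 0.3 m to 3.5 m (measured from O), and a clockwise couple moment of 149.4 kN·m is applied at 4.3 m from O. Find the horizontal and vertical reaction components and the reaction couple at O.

Resultant of the distributed load: 3.8 × 3.2 = 12.16 kN at 1.9 m from O.
ΣF_x = 0: O_x = 0.
ΣF_y = 0: O_y − 3.8·3.2 = 0 → O_y = 12.16 kN.
ΣM about O: M_O − (3.8·3.2)·1.9 − 149.4 = 0 → M_O = 172.5 kN·m.

O_x = 0, O_y = 12.16 kN, M_O = 172.5 kN·m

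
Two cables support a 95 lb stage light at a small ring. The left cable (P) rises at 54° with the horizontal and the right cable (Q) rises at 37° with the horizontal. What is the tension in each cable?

T_P = 75.88 lb, T_Q = 55.85 lb

ΣF_x = 0: −T_P·cos54° + T_Q·cos37° = 0 → T_Q = 0.735987·T_P.
ΣF_y = 0: T_P·sin54° + T_Q·sin37° = 95.
Substitute: T_P·(0.809017 + 0.735987·0.601815) = 95 → T_P = 75.8819 ≈ 75.88 lb.
Then T_Q = 0.735987 × 75.8819 = 55.85 lb.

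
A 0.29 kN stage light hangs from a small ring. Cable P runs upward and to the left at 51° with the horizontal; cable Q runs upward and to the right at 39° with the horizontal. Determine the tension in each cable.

ΣF_x = 0: −T_P·cos51° + T_Q·cos39° = 0 → T_Q = 0.809784·T_P.
ΣF_y = 0: T_P·sin51° + T_Q·sin39° = 0.29.
Substitute: T_P·(0.777146 + 0.809784·0.62932) = 0.29 → T_P = 0.225372 ≈ 0.2254 kN.
Then T_Q = 0.809784 × 0.225372 = 0.1825 kN.

T_P = 0.2254 kN, T_Q = 0.1825 kN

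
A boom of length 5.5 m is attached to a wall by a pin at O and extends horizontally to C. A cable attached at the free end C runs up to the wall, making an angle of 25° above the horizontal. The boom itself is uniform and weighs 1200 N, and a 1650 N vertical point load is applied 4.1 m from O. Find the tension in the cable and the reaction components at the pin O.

ΣM about O: T·sin25°·5.5 − 1200·2.75 − 1650·4.1 = 0 → T = 10065/(5.5·0.422618) = 4330.15 ≈ 4330 N.
ΣF_x = 0: O_x − T·cos25° = 0 → O_x = 4330.15 × 0.906308 = 3924 N.
ΣF_y = 0: O_y + T·sin25° − 1200 − 1650 = 0 → O_y = 2850 − 4330.15 × 0.422618 = 1020 N.

T = 4330 N, O_x = 3924 N, O_y = 1020 N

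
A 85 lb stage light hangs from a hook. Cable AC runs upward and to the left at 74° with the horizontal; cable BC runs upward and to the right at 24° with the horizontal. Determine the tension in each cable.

ΣF_x = 0: −T_AC·cos74° + T_BC·cos24° = 0 → T_BC = 0.301723·T_AC.
ΣF_y = 0: T_AC·sin74° + T_BC·sin24° = 85.
Substitute: T_AC·(0.961262 + 0.301723·0.406737) = 85 → T_AC = 78.4144 ≈ 78.41 lb.
Then T_BC = 0.301723 × 78.4144 = 23.66 lb.

T_AC = 78.41 lb, T_BC = 23.66 lb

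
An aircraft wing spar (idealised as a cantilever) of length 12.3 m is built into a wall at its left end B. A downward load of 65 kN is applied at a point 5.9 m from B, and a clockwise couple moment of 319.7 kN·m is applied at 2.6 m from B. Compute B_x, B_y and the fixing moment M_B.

ΣF_x = 0: B_x = 0.
ΣF_y = 0: B_y − 65 = 0 → B_y = 65.00 kN.
ΣM about B: M_B − 65·5.9 − 319.7 = 0 → M_B = 703.2 kN·m.

B_x = 0, B_y = 65.00 kN, M_B = 703.2 kN·m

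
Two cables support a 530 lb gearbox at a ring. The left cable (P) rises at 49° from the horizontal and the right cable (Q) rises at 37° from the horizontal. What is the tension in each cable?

ΣF_x = 0: −T_P·cos49° + T_Q·cos37° = 0 → T_Q = 0.821475·T_P.
ΣF_y = 0: T_P·sin49° + T_Q·sin37° = 530.
Substitute: T_P·(0.75471 + 0.821475·0.601815) = 530 → T_P = 424.31 ≈ 424.3 lb.
Then T_Q = 0.821475 × 424.31 = 348.6 lb.

T_P = 424.3 lb, T_Q = 348.6 lb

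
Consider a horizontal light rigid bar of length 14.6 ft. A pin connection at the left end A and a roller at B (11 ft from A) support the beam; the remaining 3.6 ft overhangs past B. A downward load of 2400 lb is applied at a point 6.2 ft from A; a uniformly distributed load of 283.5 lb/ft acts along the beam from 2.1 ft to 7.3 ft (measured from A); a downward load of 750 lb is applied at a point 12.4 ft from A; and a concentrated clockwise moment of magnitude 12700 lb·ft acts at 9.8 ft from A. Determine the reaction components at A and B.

A_x = 0, A_y = 641.6 lb, B_y = 3983 lb

Resultant of the distributed load: 283.5 × 5.2 = 1474.2 lb at 4.7 ft from A.
ΣM about A: B_y·11 − 2400·6.2 − (283.5·5.2)·4.7 − 750·12.4 − 12700 = 0 → B_y = 43808.74/11 = 3982.61 ≈ 3983 lb.
ΣF_y = 0: A_y + 3982.61 − 2400 − 283.5·5.2 − 750 = 0 → A_y = 641.6 lb.
ΣF_x = 0: no horizontal applied forces, so A_x = 0.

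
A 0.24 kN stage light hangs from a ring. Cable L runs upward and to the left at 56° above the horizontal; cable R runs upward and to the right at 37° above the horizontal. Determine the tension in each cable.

ΣF_x = 0: −T_L·cos56° + T_R·cos37° = 0 → T_R = 0.700185·T_L.
ΣF_y = 0: T_L·sin56° + T_R·sin37° = 0.24.
Substitute: T_L·(0.829038 + 0.700185·0.601815) = 0.24 → T_L = 0.191936 ≈ 0.1919 kN.
Then T_R = 0.700185 × 0.191936 = 0.1344 kN.

T_L = 0.1919 kN, T_R = 0.1344 kN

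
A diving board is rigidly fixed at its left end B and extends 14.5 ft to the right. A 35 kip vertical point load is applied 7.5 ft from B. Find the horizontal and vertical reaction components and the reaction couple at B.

ΣF_x = 0: B_x = 0.
ΣF_y = 0: B_y − 35 = 0 → B_y = 35.00 kip.
ΣM about B: M_B − 35·7.5 = 0 → M_B = 262.5 kip·ft.

B_x = 0, B_y = 35.00 kip, M_B = 262.5 kip·ft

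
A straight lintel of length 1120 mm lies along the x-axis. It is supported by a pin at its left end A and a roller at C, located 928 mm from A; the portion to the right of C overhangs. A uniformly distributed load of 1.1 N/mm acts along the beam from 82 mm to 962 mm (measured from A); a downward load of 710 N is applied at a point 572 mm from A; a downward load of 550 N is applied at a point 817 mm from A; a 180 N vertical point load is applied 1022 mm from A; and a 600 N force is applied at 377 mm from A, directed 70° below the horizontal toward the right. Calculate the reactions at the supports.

A_x = -205.2 N, A_y = 1078 N, C_y = 1894 N

Resultant of the distributed load: 1.1 × 880 = 968 N at 522 mm from A.
ΣM about A: C_y·928 − (1.1·880)·522 − 710·572 − 550·817 − 180·1022 − 600·sin70°·377 = 0 → C_y = 1757280/928 = 1893.62 ≈ 1894 N.
ΣF_y = 0: A_y + 1893.62 − 1.1·880 − 710 − 550 − 180 − 600·sin70° = 0 → A_y = 1078 N.
ΣF_x = 0: A_x + 600·cos70° = 0 → A_x = -205.2 N.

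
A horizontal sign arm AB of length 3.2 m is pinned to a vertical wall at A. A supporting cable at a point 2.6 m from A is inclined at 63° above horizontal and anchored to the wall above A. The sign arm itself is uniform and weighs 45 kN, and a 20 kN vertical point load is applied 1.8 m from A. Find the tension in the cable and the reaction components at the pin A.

ΣM about A: T·sin63°·2.6 − 45·1.6 − 20·1.8 = 0 → T = 108/(2.6·0.891007) = 46.6197 ≈ 46.62 kN.
ΣF_x = 0: A_x − T·cos63° = 0 → A_x = 46.6197 × 0.45399 = 21.16 kN.
ΣF_y = 0: A_y + T·sin63° − 45 − 20 = 0 → A_y = 65 − 46.6197 × 0.891007 = 23.46 kN.

T = 46.62 kN, A_x = 21.16 kN, A_y = 23.46 kN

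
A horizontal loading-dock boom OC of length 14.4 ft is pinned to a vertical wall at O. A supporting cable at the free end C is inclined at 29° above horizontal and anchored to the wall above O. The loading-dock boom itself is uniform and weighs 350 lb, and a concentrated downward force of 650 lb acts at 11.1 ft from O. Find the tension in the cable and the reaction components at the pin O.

ΣM about O: T·sin29°·14.4 − 350·7.2 − 650·11.1 = 0 → T = 9735/(14.4·0.48481) = 1394.45 ≈ 1394 lb.
ΣF_x = 0: O_x − T·cos29° = 0 → O_x = 1394.45 × 0.87462 = 1220 lb.
ΣF_y = 0: O_y + T·sin29° − 350 − 650 = 0 → O_y = 1000 − 1394.45 × 0.48481 = 324.0 lb.

T = 1394 lb, O_x = 1220 lb, O_y = 324.0 lb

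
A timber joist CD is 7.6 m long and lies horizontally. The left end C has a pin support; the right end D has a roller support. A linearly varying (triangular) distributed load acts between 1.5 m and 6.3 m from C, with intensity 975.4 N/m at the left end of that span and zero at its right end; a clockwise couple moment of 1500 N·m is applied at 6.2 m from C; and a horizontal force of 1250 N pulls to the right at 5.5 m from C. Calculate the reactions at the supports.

Resultant of the triangular load: ½ × 975.4 × 4.8 = 2340.96 N, acting at 3.1 m from C (one-third of the span from the peak).
Taking moments about C: D_y·7.6 − (½·975.4·4.8)·3.1 − 1500 = 0 → D_y = 8756.976/7.6 = 1152.23 ≈ 1152 N.
ΣF_y = 0: C_y + 1152.23 − ½·975.4·4.8 = 0 → C_y = 1189 N.
ΣF_x = 0: C_x + 1250 = 0 → C_x = -1250 N.

C_x = -1250 N, C_y = 1189 N, D_y = 1152 N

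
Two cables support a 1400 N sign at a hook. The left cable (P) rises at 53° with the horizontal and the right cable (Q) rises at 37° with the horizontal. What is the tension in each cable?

ΣF_x = 0: −T_P·cos53° + T_Q·cos37° = 0 → T_Q = 0.753554·T_P.
ΣF_y = 0: T_P·sin53° + T_Q·sin37° = 1400.
Substitute: T_P·(0.798636 + 0.753554·0.601815) = 1400 → T_P = 1118.09 ≈ 1118 N.
Then T_Q = 0.753554 × 1118.09 = 842.5 N.

T_P = 1118 N, T_Q = 842.5 N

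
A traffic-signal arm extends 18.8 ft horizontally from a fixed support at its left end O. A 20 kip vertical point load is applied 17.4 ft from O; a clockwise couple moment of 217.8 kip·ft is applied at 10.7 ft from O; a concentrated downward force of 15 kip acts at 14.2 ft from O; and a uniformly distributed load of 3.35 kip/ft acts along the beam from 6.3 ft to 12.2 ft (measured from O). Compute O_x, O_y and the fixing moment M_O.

O_x = 0, O_y = 54.77 kip, M_O = 961.6 kip·ft

Resultant of the distributed load: 3.35 × 5.9 = 19.765 kip at 9.25 ft from O.
ΣF_x = 0: O_x = 0.
ΣF_y = 0: O_y − 20 − 15 − 3.35·5.9 = 0 → O_y = 54.77 kip.
ΣM about O: M_O − 20·17.4 − 217.8 − 15·14.2 − (3.35·5.9)·9.25 = 0 → M_O = 961.6 kip·ft.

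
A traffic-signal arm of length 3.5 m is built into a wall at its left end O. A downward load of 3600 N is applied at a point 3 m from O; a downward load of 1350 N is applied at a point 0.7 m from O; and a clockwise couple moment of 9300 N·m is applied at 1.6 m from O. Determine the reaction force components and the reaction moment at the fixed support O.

ΣF_x = 0: O_x = 0.
ΣF_y = 0: O_y − 3600 − 1350 = 0 → O_y = 4950 N.
ΣM about O: M_O − 3600·3 − 1350·0.7 − 9300 = 0 → M_O = 21040 N·m.

O_x = 0, O_y = 4950 N, M_O = 21040 N·m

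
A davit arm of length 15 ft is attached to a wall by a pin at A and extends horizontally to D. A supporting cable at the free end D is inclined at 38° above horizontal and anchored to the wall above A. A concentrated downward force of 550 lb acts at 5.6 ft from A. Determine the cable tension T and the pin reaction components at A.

ΣM about A: T·sin38°·15 − 550·5.6 = 0 → T = 3080/(15·0.615661) = 333.517 ≈ 333.5 lb.
ΣF_x = 0: A_x − T·cos38° = 0 → A_x = 333.517 × 0.788011 = 262.8 lb.
ΣF_y = 0: A_y + T·sin38° − 550 = 0 → A_y = 550 − 333.517 × 0.615661 = 344.7 lb.

T = 333.5 lb, A_x = 262.8 lb, A_y = 344.7 lb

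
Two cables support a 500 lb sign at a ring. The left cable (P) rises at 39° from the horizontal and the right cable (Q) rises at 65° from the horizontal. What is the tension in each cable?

ΣF_x = 0: −T_P·cos39° + T_Q·cos65° = 0 → T_Q = 1.83888·T_P.
ΣF_y = 0: T_P·sin39° + T_Q·sin65° = 500.
Substitute: T_P·(0.62932 + 1.83888·0.906308) = 500 → T_P = 217.778 ≈ 217.8 lb.
Then T_Q = 1.83888 × 217.778 = 400.5 lb.

T_P = 217.8 lb, T_Q = 400.5 lb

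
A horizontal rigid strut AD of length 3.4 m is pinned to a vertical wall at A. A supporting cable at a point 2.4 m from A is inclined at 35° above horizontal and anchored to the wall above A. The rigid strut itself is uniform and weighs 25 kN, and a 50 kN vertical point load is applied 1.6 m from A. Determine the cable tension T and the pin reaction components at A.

ΣM about A: T·sin35°·2.4 − 25·1.7 − 50·1.6 = 0 → T = 122.5/(2.4·0.573576) = 88.9885 ≈ 88.99 kN.
ΣF_x = 0: A_x − T·cos35° = 0 → A_x = 88.9885 × 0.819152 = 72.90 kN.
ΣF_y = 0: A_y + T·sin35° − 25 − 50 = 0 → A_y = 75 − 88.9885 × 0.573576 = 23.96 kN.

T = 88.99 kN, A_x = 72.90 kN, A_y = 23.96 kN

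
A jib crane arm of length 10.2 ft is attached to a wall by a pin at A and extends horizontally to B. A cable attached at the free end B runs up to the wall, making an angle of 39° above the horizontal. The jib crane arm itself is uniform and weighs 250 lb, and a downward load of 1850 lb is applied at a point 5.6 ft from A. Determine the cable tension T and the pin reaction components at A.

T = 1813 lb, A_x = 1409 lb, A_y = 959.3 lb

ΣM about A: T·sin39°·10.2 − 250·5.1 − 1850·5.6 = 0 → T = 11635/(10.2·0.62932) = 1812.57 ≈ 1813 lb.
ΣF_x = 0: A_x − T·cos39° = 0 → A_x = 1812.57 × 0.777146 = 1409 lb.
ΣF_y = 0: A_y + T·sin39° − 250 − 1850 = 0 → A_y = 2100 − 1812.57 × 0.62932 = 959.3 lb.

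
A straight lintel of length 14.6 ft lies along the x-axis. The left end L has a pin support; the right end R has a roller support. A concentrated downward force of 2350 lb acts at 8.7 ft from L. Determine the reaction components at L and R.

L_x = 0, L_y = 949.7 lb, R_y = 1400 lb

Moments about L: R_y·14.6 − 2350·8.7 = 0 → R_y = 20445/14.6 = 1400.34 ≈ 1400 lb.
ΣF_y = 0: L_y + 1400.34 − 2350 = 0 → L_y = 949.7 lb.
ΣF_x = 0: no horizontal applied forces, so L_x = 0.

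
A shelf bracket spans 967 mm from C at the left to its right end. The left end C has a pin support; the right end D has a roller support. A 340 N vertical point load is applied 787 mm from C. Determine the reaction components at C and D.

C_x = 0, C_y = 63.29 N, D_y = 276.7 N

Taking moments about C: D_y·967 − 340·787 = 0 → D_y = 267580/967 = 276.711 ≈ 276.7 N.
ΣF_y = 0: C_y + 276.711 − 340 = 0 → C_y = 63.29 N.
ΣF_x = 0: no horizontal applied forces, so C_x = 0.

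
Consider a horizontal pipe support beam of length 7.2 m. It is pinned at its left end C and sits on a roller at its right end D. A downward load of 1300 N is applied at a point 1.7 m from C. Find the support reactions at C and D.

C_x = 0, C_y = 993.1 N, D_y = 306.9 N

Taking moments about C: D_y·7.2 − 1300·1.7 = 0 → D_y = 2210/7.2 = 306.944 ≈ 306.9 N.
ΣF_y = 0: C_y + 306.944 − 1300 = 0 → C_y = 993.1 N.
ΣF_x = 0: no horizontal applied forces, so C_x = 0.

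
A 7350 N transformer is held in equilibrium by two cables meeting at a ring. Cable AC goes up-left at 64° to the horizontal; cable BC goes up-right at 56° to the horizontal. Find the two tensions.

T_AC = 4746 N, T_BC = 3720 N

ΣF_x = 0: −T_AC·cos64° + T_BC·cos56° = 0 → T_BC = 0.783935·T_AC.
ΣF_y = 0: T_AC·sin64° + T_BC·sin56° = 7350.
Substitute: T_AC·(0.898794 + 0.783935·0.829038) = 7350 → T_AC = 4745.9 ≈ 4746 N.
Then T_BC = 0.783935 × 4745.9 = 3720 N.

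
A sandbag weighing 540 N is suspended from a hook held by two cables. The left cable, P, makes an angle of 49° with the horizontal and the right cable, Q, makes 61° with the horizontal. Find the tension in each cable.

T_P = 278.6 N, T_Q = 377.0 N

ΣF_x = 0: −T_P·cos49° + T_Q·cos61° = 0 → T_Q = 1.35323·T_P.
ΣF_y = 0: T_P·sin49° + T_Q·sin61° = 540.
Substitute: T_P·(0.75471 + 1.35323·0.87462) = 540 → T_P = 278.599 ≈ 278.6 N.
Then T_Q = 1.35323 × 278.599 = 377.0 N.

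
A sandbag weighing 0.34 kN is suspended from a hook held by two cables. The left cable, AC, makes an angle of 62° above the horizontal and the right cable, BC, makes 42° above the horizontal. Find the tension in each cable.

T_AC = 0.2604 kN, T_BC = 0.1645 kN

ΣF_x = 0: −T_AC·cos62° + T_BC·cos42° = 0 → T_BC = 0.631736·T_AC.
ΣF_y = 0: T_AC·sin62° + T_BC·sin42° = 0.34.
Substitute: T_AC·(0.882948 + 0.631736·0.669131) = 0.34 → T_AC = 0.260404 ≈ 0.2604 kN.
Then T_BC = 0.631736 × 0.260404 = 0.1645 kN.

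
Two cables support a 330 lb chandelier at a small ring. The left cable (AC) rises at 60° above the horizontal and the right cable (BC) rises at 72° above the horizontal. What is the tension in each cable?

ΣF_x = 0: −T_AC·cos60° + T_BC·cos72° = 0 → T_BC = 1.61803·T_AC.
ΣF_y = 0: T_AC·sin60° + T_BC·sin72° = 330.
Substitute: T_AC·(0.866025 + 1.61803·0.951057) = 330 → T_AC = 137.222 ≈ 137.2 lb.
Then T_BC = 1.61803 × 137.222 = 222.0 lb.

T_AC = 137.2 lb, T_BC = 222.0 lb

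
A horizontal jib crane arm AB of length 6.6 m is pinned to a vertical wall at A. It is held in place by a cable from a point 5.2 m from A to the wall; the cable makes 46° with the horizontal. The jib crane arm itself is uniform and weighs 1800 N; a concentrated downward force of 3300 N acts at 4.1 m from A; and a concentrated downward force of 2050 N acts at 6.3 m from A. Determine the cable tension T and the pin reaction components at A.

ΣM about A: T·sin46°·5.2 − 1800·3.3 − 3300·4.1 − 2050·6.3 = 0 → T = 32385/(5.2·0.71934) = 8657.78 ≈ 8658 N.
ΣF_x = 0: A_x − T·cos46° = 0 → A_x = 8657.78 × 0.694658 = 6014 N.
ΣF_y = 0: A_y + T·sin46° − 1800 − 3300 − 2050 = 0 → A_y = 7150 − 8657.78 × 0.71934 = 922.1 N.

T = 8658 N, A_x = 6014 N, A_y = 922.1 N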